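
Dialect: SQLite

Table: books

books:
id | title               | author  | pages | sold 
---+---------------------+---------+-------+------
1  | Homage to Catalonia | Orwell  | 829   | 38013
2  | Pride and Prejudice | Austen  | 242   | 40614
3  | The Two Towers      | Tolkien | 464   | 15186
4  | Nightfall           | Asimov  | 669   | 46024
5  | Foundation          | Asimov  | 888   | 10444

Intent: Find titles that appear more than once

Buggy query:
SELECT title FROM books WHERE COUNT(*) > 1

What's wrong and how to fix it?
Bug: WHERE can't reference COUNT(*); aggregates are computed after WHERE

Fix: Group first, then use HAVING for the count condition

Corrected query:
SELECT title FROM books GROUP BY title HAVING COUNT(*) > 1

Result:
(no rows)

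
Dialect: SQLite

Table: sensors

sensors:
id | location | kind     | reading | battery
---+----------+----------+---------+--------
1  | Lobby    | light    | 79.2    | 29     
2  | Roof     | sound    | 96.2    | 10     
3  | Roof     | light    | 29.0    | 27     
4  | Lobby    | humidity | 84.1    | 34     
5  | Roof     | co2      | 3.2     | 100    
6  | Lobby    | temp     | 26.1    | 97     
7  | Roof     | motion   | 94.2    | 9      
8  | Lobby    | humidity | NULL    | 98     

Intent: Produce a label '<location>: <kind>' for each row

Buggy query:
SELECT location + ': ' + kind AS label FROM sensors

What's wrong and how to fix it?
Bug: '+' is numeric addition; on text columns SQLite converts them to 0 instead of concatenating

Fix: Replace + with || to concatenate text

Corrected query:
SELECT location || ': ' || kind AS label FROM sensors

Result:
label          
---------------
Lobby: light   
Roof: sound    
Roof: light    
Lobby: humidity
Roof: co2      
Lobby: temp    
Roof: motion   
Lobby: humidity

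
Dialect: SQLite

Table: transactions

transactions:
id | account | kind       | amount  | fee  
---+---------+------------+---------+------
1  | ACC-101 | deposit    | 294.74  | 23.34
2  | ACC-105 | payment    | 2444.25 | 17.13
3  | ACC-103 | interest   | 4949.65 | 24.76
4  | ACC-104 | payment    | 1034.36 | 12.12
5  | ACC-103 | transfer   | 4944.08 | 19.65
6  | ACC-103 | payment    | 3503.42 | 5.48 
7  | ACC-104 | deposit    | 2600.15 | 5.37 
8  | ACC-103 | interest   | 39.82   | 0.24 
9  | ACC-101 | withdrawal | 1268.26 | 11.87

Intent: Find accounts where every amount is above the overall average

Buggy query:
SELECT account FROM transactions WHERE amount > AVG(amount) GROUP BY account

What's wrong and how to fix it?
Bug: WHERE evaluates per row before aggregation, so AVG() is unavailable

Fix: Compute the overall average in a scalar subquery and compare each group's MIN against it in HAVING

Corrected query:
SELECT account FROM transactions GROUP BY account HAVING MIN(amount) > (SELECT AVG(amount) FROM transactions)

Result:
account
-------
ACC-105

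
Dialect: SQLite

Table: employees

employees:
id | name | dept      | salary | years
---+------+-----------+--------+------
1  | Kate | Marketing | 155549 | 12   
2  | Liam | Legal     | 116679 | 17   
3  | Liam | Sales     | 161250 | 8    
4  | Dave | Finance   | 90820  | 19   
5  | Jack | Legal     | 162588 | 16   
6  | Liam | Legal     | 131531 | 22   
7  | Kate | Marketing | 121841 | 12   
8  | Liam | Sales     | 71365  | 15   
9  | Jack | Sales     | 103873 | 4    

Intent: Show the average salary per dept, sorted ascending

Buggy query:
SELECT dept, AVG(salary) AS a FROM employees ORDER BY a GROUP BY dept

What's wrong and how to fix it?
Bug: GROUP BY must precede ORDER BY

Fix: Reorder: SELECT … FROM … GROUP BY … ORDER BY …

Corrected query:
SELECT dept, AVG(salary) AS a FROM employees GROUP BY dept ORDER BY a

Result:
dept      | a            
----------+--------------
Finance   | 90820        
Sales     | 112162.666667
Legal     | 136932.666667
Marketing | 138695       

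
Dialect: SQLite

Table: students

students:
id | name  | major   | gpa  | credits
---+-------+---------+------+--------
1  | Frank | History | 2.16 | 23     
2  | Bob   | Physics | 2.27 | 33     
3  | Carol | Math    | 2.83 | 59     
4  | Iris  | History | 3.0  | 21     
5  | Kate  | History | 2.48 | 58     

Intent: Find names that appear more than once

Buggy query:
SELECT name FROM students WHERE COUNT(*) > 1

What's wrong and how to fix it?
Bug: WHERE can't reference COUNT(*); aggregates are computed after WHERE

Fix: Group first, then use HAVING for the count condition

Corrected query:
SELECT name FROM students GROUP BY name HAVING COUNT(*) > 1

Result:
(no rows)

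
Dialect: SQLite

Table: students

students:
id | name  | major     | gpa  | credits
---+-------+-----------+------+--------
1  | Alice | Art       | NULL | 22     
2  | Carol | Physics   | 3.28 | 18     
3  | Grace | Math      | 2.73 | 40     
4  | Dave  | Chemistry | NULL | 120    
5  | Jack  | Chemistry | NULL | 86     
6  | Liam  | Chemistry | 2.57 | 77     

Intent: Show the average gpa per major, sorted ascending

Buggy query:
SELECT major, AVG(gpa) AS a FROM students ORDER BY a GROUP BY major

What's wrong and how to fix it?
Bug: ORDER BY appears before GROUP BY; SQL clause order requires GROUP BY first

Fix: Move ORDER BY to the end, after GROUP BY

Corrected query:
SELECT major, AVG(gpa) AS a FROM students GROUP BY major ORDER BY a

Result:
major     | a   
----------+-----
Art       | NULL
Chemistry | 2.57
Math      | 2.73
Physics   | 3.28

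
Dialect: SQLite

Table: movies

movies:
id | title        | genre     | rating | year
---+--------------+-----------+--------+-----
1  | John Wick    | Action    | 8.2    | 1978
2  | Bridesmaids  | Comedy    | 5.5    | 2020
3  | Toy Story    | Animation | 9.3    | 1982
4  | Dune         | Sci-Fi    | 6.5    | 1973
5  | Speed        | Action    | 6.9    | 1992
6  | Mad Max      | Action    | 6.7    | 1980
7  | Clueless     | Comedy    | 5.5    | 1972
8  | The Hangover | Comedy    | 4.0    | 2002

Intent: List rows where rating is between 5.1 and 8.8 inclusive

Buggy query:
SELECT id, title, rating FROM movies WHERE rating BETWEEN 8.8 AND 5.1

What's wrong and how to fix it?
Bug: The bounds are reversed; BETWEEN a AND b requires a <= b to match anything

Fix: Swap the bounds so the smaller value comes first

Corrected query:
SELECT id, title, rating FROM movies WHERE rating BETWEEN 5.1 AND 8.8

Result:
id | title       | rating
---+-------------+-------
1  | John Wick   | 8.2   
2  | Bridesmaids | 5.5   
4  | Dune        | 6.5   
5  | Speed       | 6.9   
6  | Mad Max     | 6.7   
7  | Clueless    | 5.5   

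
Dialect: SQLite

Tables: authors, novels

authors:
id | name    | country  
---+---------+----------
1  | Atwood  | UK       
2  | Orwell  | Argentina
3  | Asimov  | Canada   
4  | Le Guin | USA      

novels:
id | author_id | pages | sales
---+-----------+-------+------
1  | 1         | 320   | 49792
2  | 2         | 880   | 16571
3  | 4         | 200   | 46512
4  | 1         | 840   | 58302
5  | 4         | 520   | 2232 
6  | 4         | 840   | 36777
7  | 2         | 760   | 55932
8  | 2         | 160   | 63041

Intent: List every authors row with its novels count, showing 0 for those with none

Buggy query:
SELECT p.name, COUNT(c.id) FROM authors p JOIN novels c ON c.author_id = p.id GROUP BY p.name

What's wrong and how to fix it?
Bug: INNER JOIN drops authors rows that have no matching novels rows

Fix: Use LEFT JOIN so parents without children still appear (COUNT(c.id) gives 0)

Corrected query:
SELECT p.name, COUNT(c.id) FROM authors p LEFT JOIN novels c ON c.author_id = p.id GROUP BY p.name

Result:
name    | COUNT(c.id)
--------+------------
Asimov  | 0          
Atwood  | 2          
Le Guin | 3          
Orwell  | 3          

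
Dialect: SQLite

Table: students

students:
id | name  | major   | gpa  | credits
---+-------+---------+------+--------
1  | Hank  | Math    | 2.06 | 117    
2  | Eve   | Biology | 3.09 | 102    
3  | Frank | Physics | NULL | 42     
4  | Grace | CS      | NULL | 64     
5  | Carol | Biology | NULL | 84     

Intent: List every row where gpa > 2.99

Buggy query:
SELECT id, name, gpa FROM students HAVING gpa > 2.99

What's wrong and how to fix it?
Bug: HAVING filters the output of aggregation, but this query has no GROUP BY and no aggregate functions, so SQLite rejects it (HAVING clause on a non-aggregate query); the condition here is per row

Fix: Replace HAVING with WHERE since the condition applies to individual rows

Corrected query:
SELECT id, name, gpa FROM students WHERE gpa > 2.99

Result:
id | name | gpa 
---+------+-----
2  | Eve  | 3.09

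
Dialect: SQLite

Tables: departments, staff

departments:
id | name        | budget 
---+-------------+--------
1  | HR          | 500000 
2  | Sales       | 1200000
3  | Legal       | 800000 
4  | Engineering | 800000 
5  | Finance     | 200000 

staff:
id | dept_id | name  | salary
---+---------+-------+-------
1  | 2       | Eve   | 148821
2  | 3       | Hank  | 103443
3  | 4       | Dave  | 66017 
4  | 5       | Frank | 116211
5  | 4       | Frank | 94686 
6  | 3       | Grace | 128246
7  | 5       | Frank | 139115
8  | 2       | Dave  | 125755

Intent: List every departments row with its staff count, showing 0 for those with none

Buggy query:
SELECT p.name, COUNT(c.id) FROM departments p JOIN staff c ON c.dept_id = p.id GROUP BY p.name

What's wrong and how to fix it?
Bug: An inner join excludes parents with zero children

Fix: Use LEFT JOIN so parents without children still appear (COUNT(c.id) gives 0)

Corrected query:
SELECT p.name, COUNT(c.id) FROM departments p LEFT JOIN staff c ON c.dept_id = p.id GROUP BY p.name

Result:
name        | COUNT(c.id)
------------+------------
Engineering | 2          
Finance     | 2          
HR          | 0          
Legal       | 2          
Sales       | 2          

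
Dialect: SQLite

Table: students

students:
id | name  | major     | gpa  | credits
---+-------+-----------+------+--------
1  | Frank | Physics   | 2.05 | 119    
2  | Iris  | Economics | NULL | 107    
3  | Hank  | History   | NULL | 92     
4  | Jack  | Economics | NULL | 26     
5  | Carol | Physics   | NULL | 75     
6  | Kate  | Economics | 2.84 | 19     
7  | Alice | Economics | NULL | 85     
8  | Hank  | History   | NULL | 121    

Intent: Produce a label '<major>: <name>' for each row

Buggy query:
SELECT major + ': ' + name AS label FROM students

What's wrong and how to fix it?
Bug: SQLite uses || for string concatenation; + coerces text to numbers (yielding 0)

Fix: Use the || operator for string concatenation

Corrected query:
SELECT major || ': ' || name AS label FROM students

Result:
label           
----------------
Physics: Frank  
Economics: Iris 
History: Hank   
Economics: Jack 
Physics: Carol  
Economics: Kate 
Economics: Alice
History: Hank   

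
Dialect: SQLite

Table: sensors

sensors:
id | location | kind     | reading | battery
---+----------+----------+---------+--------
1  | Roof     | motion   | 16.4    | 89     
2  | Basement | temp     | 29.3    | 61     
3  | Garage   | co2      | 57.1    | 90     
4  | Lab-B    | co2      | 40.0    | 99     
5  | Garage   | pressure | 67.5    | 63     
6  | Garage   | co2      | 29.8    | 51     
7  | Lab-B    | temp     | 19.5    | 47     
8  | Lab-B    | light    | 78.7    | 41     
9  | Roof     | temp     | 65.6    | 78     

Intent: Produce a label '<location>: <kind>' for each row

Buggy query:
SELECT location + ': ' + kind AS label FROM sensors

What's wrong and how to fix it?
Bug: '+' is numeric addition; on text columns SQLite converts them to 0 instead of concatenating

Fix: Use the || operator for string concatenation

Corrected query:
SELECT location || ': ' || kind AS label FROM sensors

Result:
label           
----------------
Roof: motion    
Basement: temp  
Garage: co2     
Lab-B: co2      
Garage: pressure
Garage: co2     
Lab-B: temp     
Lab-B: light    
Roof: temp      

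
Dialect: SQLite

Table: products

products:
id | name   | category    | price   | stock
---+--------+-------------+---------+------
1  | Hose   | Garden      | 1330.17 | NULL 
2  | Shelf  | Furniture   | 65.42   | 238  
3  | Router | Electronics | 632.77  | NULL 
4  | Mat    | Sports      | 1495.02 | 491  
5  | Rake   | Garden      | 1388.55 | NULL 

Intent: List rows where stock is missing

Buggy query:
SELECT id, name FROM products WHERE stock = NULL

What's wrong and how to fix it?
Bug: '= NULL' is always unknown in SQL three-valued logic, so no rows match

Fix: Replace '= NULL' with 'IS NULL'

Corrected query:
SELECT id, name FROM products WHERE stock IS NULL

Result:
id | name  
---+-------
1  | Hose  
3  | Router
5  | Rake  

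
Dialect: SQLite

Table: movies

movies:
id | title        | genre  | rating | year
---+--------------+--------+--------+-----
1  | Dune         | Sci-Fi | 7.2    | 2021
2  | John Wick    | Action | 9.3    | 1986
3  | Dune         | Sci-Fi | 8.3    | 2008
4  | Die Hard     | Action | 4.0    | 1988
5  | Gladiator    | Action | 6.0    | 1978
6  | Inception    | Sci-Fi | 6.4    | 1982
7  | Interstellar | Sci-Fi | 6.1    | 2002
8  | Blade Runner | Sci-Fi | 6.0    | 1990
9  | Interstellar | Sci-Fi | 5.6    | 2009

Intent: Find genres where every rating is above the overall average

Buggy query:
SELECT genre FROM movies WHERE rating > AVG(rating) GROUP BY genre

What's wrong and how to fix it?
Bug: WHERE evaluates per row before aggregation, so AVG() is unavailable

Fix: Compute the overall average in a scalar subquery and compare each group's MIN against it in HAVING

Corrected query:
SELECT genre FROM movies GROUP BY genre HAVING MIN(rating) > (SELECT AVG(rating) FROM movies)

Result:
(no rows)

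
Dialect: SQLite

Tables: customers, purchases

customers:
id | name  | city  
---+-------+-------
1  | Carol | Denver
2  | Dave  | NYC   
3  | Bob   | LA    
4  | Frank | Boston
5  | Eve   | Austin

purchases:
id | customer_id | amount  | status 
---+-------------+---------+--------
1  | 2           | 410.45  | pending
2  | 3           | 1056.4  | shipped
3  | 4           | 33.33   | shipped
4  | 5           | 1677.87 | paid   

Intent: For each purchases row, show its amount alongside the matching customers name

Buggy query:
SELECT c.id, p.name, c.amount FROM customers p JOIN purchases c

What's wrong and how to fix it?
Bug: JOIN with no ON clause produces a cartesian product; every purchases row pairs with every customers row

Fix: Specify the join condition linking the foreign key to the parent id

Corrected query:
SELECT c.id, p.name, c.amount FROM customers p JOIN purchases c ON c.customer_id = p.id

Result:
id | name  | amount 
---+-------+--------
1  | Dave  | 410.45 
2  | Bob   | 1056.4 
3  | Frank | 33.33  
4  | Eve   | 1677.87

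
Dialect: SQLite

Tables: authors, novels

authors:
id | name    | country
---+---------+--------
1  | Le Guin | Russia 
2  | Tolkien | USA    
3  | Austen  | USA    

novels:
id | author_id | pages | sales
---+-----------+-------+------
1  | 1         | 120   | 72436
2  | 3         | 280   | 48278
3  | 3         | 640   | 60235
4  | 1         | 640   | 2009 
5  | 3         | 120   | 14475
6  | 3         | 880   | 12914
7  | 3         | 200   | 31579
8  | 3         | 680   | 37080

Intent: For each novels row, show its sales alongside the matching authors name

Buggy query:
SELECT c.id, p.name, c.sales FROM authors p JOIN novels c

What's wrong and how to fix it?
Bug: JOIN with no ON clause produces a cartesian product; every novels row pairs with every authors row

Fix: Specify the join condition linking the foreign key to the parent id

Corrected query:
SELECT c.id, p.name, c.sales FROM authors p JOIN novels c ON c.author_id = p.id

Result:
id | name    | sales
---+---------+------
1  | Le Guin | 72436
2  | Austen  | 48278
3  | Austen  | 60235
4  | Le Guin | 2009 
5  | Austen  | 14475
6  | Austen  | 12914
7  | Austen  | 31579
8  | Austen  | 37080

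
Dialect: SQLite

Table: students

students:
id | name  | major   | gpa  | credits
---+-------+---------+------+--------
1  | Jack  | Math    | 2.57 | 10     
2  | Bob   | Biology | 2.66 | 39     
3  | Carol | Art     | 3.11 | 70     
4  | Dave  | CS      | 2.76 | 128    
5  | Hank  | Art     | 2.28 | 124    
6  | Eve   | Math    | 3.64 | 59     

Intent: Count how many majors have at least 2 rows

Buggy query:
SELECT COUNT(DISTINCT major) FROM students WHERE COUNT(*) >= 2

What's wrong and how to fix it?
Bug: COUNT(*) cannot appear in WHERE; the per-group count doesn't exist yet

Fix: Group first with HAVING COUNT(*) >= 2, then COUNT the resulting groups

Corrected query:
SELECT COUNT(*) FROM (SELECT major FROM students GROUP BY major HAVING COUNT(*) >= 2)

Result:
COUNT(*)
--------
2       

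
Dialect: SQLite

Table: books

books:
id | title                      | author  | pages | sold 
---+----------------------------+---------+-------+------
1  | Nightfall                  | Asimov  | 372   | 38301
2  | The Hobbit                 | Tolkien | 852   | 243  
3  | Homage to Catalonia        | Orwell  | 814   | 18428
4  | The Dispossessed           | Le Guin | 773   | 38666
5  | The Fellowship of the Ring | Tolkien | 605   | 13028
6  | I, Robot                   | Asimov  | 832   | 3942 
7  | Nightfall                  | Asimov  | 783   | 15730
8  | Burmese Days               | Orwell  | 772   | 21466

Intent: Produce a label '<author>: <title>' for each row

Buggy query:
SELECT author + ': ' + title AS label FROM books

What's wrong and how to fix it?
Bug: SQLite uses || for string concatenation; + coerces text to numbers (yielding 0)

Fix: Use the || operator for string concatenation

Corrected query:
SELECT author || ': ' || title AS label FROM books

Result:
label                              
-----------------------------------
Asimov: Nightfall                  
Tolkien: The Hobbit                
Orwell: Homage to Catalonia        
Le Guin: The Dispossessed          
Tolkien: The Fellowship of the Ring
Asimov: I, Robot                   
Asimov: Nightfall                  
Orwell: Burmese Days               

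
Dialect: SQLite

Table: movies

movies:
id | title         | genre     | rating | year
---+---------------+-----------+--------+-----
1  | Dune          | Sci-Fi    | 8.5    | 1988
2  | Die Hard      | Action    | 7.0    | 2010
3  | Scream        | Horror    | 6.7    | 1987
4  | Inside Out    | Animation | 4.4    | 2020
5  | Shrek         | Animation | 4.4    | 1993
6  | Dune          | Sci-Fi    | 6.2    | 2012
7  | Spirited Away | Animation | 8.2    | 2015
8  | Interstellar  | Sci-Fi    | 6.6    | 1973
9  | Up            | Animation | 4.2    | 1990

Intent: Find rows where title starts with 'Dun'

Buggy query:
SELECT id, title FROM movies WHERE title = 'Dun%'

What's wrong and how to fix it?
Bug: Wildcards only work with LIKE; '=' treats '%' as a literal character

Fix: Use LIKE for wildcard pattern matching

Corrected query:
SELECT id, title FROM movies WHERE title LIKE 'Dun%'

Result:
id | title
---+------
1  | Dune 
6  | Dune 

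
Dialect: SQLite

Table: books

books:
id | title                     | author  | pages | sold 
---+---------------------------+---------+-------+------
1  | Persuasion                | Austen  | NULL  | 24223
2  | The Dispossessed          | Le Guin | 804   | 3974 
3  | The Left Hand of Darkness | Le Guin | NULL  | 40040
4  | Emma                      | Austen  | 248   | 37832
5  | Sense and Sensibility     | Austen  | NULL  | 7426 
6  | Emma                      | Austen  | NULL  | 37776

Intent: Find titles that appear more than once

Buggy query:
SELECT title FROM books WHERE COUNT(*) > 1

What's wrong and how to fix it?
Bug: COUNT(*) is an aggregate and cannot be used in WHERE

Fix: Group first, then use HAVING for the count condition

Corrected query:
SELECT title FROM books GROUP BY title HAVING COUNT(*) > 1

Result:
title
-----
Emma 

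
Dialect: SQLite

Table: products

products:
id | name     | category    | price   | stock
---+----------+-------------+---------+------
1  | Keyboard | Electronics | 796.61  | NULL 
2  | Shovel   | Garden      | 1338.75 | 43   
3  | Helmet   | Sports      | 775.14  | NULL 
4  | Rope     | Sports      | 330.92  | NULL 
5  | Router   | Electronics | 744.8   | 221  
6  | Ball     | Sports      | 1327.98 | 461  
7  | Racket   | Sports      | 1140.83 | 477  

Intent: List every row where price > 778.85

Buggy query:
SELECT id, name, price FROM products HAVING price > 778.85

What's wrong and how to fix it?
Bug: HAVING filters the output of aggregation, but this query has no GROUP BY and no aggregate functions, so SQLite rejects it (HAVING clause on a non-aggregate query); the condition here is per row

Fix: Use WHERE for row-level filtering

Corrected query:
SELECT id, name, price FROM products WHERE price > 778.85

Result:
id | name     | price  
---+----------+--------
1  | Keyboard | 796.61 
2  | Shovel   | 1338.75
6  | Ball     | 1327.98
7  | Racket   | 1140.83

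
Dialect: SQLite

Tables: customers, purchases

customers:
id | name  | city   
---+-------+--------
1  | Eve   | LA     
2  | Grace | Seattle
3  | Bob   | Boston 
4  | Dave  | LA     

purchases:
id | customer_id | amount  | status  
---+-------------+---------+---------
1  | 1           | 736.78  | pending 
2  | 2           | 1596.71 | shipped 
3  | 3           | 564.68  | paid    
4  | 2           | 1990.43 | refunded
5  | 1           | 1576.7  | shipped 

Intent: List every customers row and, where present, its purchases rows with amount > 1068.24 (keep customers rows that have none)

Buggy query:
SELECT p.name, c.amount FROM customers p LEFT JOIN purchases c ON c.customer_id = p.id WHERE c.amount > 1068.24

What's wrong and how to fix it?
Bug: Filtering c.amount in WHERE discards the NULL rows produced by LEFT JOIN, turning it into an inner join

Fix: Put 'c.amount > 1068.24' in the JOIN's ON clause instead of WHERE

Corrected query:
SELECT p.name, c.amount FROM customers p LEFT JOIN purchases c ON c.customer_id = p.id AND c.amount > 1068.24

Result:
name  | amount 
------+--------
Eve   | 1576.7 
Grace | 1596.71
Grace | 1990.43
Bob   | NULL   
Dave  | NULL   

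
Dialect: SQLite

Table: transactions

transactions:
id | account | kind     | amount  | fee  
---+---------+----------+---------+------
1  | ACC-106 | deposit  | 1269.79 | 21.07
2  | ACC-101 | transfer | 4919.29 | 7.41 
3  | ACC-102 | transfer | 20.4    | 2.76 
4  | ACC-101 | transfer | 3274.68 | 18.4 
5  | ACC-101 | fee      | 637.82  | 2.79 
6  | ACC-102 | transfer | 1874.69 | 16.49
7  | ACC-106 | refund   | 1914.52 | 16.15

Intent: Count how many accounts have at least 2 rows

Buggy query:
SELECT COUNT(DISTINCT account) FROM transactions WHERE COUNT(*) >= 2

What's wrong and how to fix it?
Bug: COUNT(*) cannot appear in WHERE; the per-group count doesn't exist yet

Fix: Use a subquery that GROUPs and filters with HAVING, then count its rows

Corrected query:
SELECT COUNT(*) FROM (SELECT account FROM transactions GROUP BY account HAVING COUNT(*) >= 2)

Result:
COUNT(*)
--------
3       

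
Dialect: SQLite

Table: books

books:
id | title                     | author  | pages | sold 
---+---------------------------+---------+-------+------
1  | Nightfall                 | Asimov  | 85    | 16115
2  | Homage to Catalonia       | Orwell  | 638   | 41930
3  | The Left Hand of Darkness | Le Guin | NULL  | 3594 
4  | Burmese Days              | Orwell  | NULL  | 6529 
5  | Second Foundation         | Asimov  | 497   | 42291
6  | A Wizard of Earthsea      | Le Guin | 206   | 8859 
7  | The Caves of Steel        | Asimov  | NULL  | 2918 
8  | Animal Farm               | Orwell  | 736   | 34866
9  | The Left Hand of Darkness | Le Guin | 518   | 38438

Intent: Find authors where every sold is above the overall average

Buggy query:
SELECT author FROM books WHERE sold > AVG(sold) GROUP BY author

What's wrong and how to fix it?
Bug: WHERE evaluates per row before aggregation, so AVG() is unavailable

Fix: Compute the overall average in a scalar subquery and compare each group's MIN against it in HAVING

Corrected query:
SELECT author FROM books GROUP BY author HAVING MIN(sold) > (SELECT AVG(sold) FROM books)

Result:
(no rows)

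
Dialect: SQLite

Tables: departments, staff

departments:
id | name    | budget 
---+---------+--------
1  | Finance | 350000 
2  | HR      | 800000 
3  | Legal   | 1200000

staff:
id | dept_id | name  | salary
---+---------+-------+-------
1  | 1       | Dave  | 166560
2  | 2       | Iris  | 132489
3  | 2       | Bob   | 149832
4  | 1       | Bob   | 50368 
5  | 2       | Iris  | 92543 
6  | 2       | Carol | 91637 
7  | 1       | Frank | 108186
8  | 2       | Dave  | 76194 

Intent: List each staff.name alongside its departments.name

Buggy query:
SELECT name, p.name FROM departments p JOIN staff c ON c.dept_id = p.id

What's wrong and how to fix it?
Bug: 'name' exists in both joined tables, so the database can't tell which one is meant

Fix: Qualify the column with its table alias (c.name)

Corrected query:
SELECT c.name, p.name FROM departments p JOIN staff c ON c.dept_id = p.id

Result:
name  | name   
------+--------
Dave  | Finance
Iris  | HR     
Bob   | HR     
Bob   | Finance
Iris  | HR     
Carol | HR     
Frank | Finance
Dave  | HR     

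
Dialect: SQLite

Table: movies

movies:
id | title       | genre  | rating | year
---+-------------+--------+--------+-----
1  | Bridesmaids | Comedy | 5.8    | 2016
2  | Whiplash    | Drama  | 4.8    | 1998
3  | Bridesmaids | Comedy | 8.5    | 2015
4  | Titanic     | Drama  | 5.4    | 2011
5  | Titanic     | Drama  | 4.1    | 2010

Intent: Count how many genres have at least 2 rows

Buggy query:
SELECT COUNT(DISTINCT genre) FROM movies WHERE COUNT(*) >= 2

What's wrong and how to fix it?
Bug: WHERE filters individual rows, not groups, so a group-level COUNT is invalid there

Fix: Use a subquery that GROUPs and filters with HAVING, then count its rows

Corrected query:
SELECT COUNT(*) FROM (SELECT genre FROM movies GROUP BY genre HAVING COUNT(*) >= 2)

Result:
COUNT(*)
--------
2       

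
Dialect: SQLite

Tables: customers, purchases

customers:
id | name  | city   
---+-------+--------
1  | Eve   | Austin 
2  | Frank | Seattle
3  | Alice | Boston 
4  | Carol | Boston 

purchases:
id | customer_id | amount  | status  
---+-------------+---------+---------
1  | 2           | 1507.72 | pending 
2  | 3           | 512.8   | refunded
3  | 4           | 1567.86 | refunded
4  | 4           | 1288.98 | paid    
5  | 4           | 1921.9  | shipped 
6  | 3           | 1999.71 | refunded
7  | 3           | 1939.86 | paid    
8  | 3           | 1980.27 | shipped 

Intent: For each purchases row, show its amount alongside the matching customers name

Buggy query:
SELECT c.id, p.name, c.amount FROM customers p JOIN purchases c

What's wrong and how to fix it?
Bug: Missing join condition: each purchases row is matched to all customers rows instead of just its own

Fix: Add ON c.customer_id = p.id to the JOIN

Corrected query:
SELECT c.id, p.name, c.amount FROM customers p JOIN purchases c ON c.customer_id = p.id

Result:
id | name  | amount 
---+-------+--------
1  | Frank | 1507.72
2  | Alice | 512.8  
3  | Carol | 1567.86
4  | Carol | 1288.98
5  | Carol | 1921.9 
6  | Alice | 1999.71
7  | Alice | 1939.86
8  | Alice | 1980.27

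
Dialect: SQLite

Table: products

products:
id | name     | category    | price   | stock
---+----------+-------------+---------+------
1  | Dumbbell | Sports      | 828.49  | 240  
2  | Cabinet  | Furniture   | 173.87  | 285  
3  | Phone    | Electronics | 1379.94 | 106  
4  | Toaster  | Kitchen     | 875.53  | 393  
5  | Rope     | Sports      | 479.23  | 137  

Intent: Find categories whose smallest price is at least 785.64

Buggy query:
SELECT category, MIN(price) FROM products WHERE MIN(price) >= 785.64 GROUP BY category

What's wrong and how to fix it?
Bug: MIN() in WHERE is a misuse of aggregate

Fix: Replace WHERE with HAVING after the GROUP BY

Corrected query:
SELECT category, MIN(price) FROM products GROUP BY category HAVING MIN(price) >= 785.64

Result:
category    | MIN(price)
------------+-----------
Electronics | 1379.94   
Kitchen     | 875.53    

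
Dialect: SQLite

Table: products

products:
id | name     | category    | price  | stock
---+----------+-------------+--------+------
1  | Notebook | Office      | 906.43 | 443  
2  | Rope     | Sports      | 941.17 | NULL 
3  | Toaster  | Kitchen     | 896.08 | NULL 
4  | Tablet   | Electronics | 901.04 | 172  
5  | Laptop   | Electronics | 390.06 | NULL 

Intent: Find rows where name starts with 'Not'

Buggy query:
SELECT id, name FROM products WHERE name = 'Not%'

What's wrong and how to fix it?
Bug: '=' compares the literal string including the % character; pattern matching needs LIKE

Fix: Replace '=' with LIKE so 'Not%' is treated as a pattern

Corrected query:
SELECT id, name FROM products WHERE name LIKE 'Not%'

Result:
id | name    
---+---------
1  | Notebook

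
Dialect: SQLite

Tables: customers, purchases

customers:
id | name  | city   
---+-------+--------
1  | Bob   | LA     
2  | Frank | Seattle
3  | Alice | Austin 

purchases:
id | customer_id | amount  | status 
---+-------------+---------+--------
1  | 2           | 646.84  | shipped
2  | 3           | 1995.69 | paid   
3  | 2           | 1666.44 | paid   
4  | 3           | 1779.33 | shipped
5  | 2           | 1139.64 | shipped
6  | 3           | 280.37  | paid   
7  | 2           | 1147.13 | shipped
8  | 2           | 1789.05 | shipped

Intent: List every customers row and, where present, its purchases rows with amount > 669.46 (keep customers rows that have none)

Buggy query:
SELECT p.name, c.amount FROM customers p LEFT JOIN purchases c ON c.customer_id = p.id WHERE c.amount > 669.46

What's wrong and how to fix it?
Bug: A WHERE condition on the right-hand table after LEFT JOIN drops unmatched parents

Fix: Move the right-table condition into the ON clause so unmatched parents are kept

Corrected query:
SELECT p.name, c.amount FROM customers p LEFT JOIN purchases c ON c.customer_id = p.id AND c.amount > 669.46

Result:
name  | amount 
------+--------
Bob   | NULL   
Frank | 1139.64
Frank | 1147.13
Frank | 1666.44
Frank | 1789.05
Alice | 1779.33
Alice | 1995.69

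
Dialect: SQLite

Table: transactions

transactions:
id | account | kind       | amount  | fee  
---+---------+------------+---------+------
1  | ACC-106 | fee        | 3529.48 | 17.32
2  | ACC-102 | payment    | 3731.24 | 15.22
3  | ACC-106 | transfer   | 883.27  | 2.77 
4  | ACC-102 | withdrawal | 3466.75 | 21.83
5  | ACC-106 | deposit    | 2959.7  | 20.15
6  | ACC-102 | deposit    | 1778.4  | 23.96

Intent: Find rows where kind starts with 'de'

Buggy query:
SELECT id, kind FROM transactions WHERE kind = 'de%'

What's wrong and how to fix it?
Bug: '=' compares the literal string including the % character; pattern matching needs LIKE

Fix: Use LIKE for wildcard pattern matching

Corrected query:
SELECT id, kind FROM transactions WHERE kind LIKE 'de%'

Result:
id | kind   
---+--------
5  | deposit
6  | deposit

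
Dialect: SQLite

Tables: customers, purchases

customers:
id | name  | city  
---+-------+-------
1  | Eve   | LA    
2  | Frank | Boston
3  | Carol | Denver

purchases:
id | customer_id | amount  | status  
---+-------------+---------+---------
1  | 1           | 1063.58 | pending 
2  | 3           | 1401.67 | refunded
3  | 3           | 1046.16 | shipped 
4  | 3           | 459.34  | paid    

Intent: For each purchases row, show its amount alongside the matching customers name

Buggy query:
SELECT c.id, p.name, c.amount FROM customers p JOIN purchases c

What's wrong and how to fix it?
Bug: Missing join condition: each purchases row is matched to all customers rows instead of just its own

Fix: Add ON c.customer_id = p.id to the JOIN

Corrected query:
SELECT c.id, p.name, c.amount FROM customers p JOIN purchases c ON c.customer_id = p.id

Result:
id | name  | amount 
---+-------+--------
1  | Eve   | 1063.58
2  | Carol | 1401.67
3  | Carol | 1046.16
4  | Carol | 459.34 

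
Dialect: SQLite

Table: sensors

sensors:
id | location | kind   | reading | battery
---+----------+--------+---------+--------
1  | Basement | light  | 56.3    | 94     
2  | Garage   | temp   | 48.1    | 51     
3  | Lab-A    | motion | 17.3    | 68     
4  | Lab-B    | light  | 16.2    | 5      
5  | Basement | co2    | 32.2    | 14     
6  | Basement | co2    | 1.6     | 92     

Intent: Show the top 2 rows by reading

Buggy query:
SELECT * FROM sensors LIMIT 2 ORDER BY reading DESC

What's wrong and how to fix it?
Bug: ORDER BY cannot follow LIMIT; LIMIT is the final clause

Fix: Sort with ORDER BY, then apply LIMIT

Corrected query:
SELECT * FROM sensors ORDER BY reading DESC LIMIT 2

Result:
id | location | kind  | reading | battery
---+----------+-------+---------+--------
1  | Basement | light | 56.3    | 94     
2  | Garage   | temp  | 48.1    | 51     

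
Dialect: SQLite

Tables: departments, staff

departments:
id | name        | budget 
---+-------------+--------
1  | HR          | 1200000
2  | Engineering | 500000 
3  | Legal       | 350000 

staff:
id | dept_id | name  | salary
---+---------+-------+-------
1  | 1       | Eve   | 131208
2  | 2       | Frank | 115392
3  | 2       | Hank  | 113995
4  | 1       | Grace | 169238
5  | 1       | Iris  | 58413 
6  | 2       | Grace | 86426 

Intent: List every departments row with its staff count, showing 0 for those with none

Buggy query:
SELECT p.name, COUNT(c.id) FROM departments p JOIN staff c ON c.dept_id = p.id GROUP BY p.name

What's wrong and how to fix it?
Bug: INNER JOIN drops departments rows that have no matching staff rows

Fix: Use LEFT JOIN so parents without children still appear (COUNT(c.id) gives 0)

Corrected query:
SELECT p.name, COUNT(c.id) FROM departments p LEFT JOIN staff c ON c.dept_id = p.id GROUP BY p.name

Result:
name        | COUNT(c.id)
------------+------------
Engineering | 3          
HR          | 3          
Legal       | 0          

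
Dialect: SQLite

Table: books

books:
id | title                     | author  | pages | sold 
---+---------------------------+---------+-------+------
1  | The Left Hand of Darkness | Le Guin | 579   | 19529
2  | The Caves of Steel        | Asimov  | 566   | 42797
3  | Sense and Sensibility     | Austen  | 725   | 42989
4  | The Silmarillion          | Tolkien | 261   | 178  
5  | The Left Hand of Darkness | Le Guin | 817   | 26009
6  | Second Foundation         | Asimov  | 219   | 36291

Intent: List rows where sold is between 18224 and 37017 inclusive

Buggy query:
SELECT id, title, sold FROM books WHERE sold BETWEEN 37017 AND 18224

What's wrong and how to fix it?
Bug: The bounds are reversed; BETWEEN a AND b requires a <= b to match anything

Fix: Swap the bounds so the smaller value comes first

Corrected query:
SELECT id, title, sold FROM books WHERE sold BETWEEN 18224 AND 37017

Result:
id | title                     | sold 
---+---------------------------+------
1  | The Left Hand of Darkness | 19529
5  | The Left Hand of Darkness | 26009
6  | Second Foundation         | 36291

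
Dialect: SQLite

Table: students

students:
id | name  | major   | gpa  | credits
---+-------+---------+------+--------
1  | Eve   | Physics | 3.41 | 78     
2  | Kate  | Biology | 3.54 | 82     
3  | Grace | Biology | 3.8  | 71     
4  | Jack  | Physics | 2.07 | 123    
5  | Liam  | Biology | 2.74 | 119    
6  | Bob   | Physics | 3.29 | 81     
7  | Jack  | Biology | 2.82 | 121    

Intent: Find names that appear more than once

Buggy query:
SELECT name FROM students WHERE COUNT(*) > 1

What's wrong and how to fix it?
Bug: WHERE can't reference COUNT(*); aggregates are computed after WHERE

Fix: Group first, then use HAVING for the count condition

Corrected query:
SELECT name FROM students GROUP BY name HAVING COUNT(*) > 1

Result:
name
----
Jack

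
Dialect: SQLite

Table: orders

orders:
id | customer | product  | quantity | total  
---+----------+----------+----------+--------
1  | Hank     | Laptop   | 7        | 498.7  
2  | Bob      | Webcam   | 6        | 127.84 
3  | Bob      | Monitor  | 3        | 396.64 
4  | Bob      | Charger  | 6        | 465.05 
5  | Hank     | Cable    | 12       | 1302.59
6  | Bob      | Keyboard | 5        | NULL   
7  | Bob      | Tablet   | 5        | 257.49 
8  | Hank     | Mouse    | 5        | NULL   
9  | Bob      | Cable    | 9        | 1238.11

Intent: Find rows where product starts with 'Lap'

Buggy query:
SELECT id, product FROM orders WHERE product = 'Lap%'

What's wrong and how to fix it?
Bug: Wildcards only work with LIKE; '=' treats '%' as a literal character

Fix: Replace '=' with LIKE so 'Lap%' is treated as a pattern

Corrected query:
SELECT id, product FROM orders WHERE product LIKE 'Lap%'

Result:
id | product
---+--------
1  | Laptop 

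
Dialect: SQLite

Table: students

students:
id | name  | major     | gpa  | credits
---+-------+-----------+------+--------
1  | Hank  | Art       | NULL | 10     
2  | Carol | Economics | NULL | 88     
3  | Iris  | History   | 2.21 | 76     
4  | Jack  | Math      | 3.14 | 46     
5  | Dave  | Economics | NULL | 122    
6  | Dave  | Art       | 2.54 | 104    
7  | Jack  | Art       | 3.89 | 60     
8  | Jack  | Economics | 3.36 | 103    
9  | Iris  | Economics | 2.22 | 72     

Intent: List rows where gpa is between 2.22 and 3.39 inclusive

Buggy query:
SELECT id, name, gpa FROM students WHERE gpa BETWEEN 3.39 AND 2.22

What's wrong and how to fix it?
Bug: The bounds are reversed; BETWEEN a AND b requires a <= b to match anything

Fix: Swap the bounds so the smaller value comes first

Corrected query:
SELECT id, name, gpa FROM students WHERE gpa BETWEEN 2.22 AND 3.39

Result:
id | name | gpa 
---+------+-----
4  | Jack | 3.14
6  | Dave | 2.54
8  | Jack | 3.36
9  | Iris | 2.22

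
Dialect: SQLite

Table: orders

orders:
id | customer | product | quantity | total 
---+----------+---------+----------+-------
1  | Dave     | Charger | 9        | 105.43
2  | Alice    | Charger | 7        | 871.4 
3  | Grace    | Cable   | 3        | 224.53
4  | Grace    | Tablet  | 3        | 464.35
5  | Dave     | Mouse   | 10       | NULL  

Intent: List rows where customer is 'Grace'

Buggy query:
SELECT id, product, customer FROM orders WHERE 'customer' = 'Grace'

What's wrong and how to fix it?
Bug: 'customer' in single quotes is a string literal, not the column; the comparison is literal-vs-literal and never true

Fix: Remove the quotes around the column name (or use double quotes for an identifier)

Corrected query:
SELECT id, product, customer FROM orders WHERE customer = 'Grace'

Result:
id | product | customer
---+---------+---------
3  | Cable   | Grace   
4  | Tablet  | Grace   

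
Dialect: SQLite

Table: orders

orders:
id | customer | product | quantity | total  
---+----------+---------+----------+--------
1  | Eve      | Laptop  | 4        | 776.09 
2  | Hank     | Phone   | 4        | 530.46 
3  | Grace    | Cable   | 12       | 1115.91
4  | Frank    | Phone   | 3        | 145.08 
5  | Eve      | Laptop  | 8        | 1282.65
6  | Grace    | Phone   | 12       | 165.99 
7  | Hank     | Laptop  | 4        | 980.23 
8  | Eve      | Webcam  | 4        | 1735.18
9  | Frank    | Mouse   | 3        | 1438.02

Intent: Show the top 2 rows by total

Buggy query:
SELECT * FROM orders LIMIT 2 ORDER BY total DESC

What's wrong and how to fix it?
Bug: ORDER BY cannot follow LIMIT; LIMIT is the final clause

Fix: Sort with ORDER BY, then apply LIMIT

Corrected query:
SELECT * FROM orders ORDER BY total DESC LIMIT 2

Result:
id | customer | product | quantity | total  
---+----------+---------+----------+--------
8  | Eve      | Webcam  | 4        | 1735.18
9  | Frank    | Mouse   | 3        | 1438.02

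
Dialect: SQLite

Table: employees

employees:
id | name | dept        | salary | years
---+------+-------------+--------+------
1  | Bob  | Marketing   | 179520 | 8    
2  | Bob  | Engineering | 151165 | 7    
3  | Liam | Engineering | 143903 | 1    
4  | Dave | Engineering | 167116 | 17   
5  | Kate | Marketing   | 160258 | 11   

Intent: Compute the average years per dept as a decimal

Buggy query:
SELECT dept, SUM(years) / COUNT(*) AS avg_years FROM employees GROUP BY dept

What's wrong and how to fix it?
Bug: Both operands are integers, so '/' performs integer division and truncates

Fix: Multiply by 1.0 (or CAST to REAL) to force floating-point division

Corrected query:
SELECT dept, SUM(years) * 1.0 / COUNT(*) AS avg_years FROM employees GROUP BY dept

Result:
dept        | avg_years
------------+----------
Engineering | 8.333333 
Marketing   | 9.5      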